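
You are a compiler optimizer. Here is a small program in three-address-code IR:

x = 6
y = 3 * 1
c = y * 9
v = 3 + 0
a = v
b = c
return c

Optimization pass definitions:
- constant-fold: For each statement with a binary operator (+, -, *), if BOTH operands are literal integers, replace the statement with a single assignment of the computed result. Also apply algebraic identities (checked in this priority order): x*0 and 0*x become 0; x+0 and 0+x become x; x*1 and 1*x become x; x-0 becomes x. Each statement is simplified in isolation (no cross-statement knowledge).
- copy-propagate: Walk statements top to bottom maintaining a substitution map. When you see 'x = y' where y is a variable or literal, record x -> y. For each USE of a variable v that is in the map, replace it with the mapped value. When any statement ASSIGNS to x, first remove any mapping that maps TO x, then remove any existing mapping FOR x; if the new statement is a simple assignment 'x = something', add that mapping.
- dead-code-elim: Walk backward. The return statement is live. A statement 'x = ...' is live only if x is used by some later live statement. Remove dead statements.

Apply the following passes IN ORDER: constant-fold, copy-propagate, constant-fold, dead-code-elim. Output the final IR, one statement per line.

Initial IR:
  x = 6
  y = 3 * 1
  c = y * 9
  v = 3 + 0
  a = v
  b = c
  return c
After constant-fold (7 stmts):
  x = 6
  y = 3
  c = y * 9
  v = 3
  a = v
  b = c
  return c
After copy-propagate (7 stmts):
  x = 6
  y = 3
  c = 3 * 9
  v = 3
  a = 3
  b = c
  return c
After constant-fold (7 stmts):
  x = 6
  y = 3
  c = 27
  v = 3
  a = 3
  b = c
  return c
After dead-code-elim (2 stmts):
  c = 27
  return c

Answer: c = 27
return c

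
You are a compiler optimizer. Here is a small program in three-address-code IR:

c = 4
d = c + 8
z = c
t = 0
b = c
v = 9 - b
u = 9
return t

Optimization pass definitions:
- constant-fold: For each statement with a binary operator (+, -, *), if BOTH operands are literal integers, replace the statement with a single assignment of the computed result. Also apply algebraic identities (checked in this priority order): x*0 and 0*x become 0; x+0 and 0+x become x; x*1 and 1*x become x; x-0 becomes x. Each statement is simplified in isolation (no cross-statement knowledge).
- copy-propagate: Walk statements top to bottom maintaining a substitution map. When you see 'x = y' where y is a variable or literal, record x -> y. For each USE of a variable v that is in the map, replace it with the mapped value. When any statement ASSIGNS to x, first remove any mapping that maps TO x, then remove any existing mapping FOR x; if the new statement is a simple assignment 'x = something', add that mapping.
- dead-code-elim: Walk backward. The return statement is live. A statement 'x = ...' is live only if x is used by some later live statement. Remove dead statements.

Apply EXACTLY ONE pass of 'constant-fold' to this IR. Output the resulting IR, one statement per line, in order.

Answer: c = 4
d = c + 8
z = c
t = 0
b = c
v = 9 - b
u = 9
return t

Derivation:
Applying constant-fold statement-by-statement:
  [1] c = 4  (unchanged)
  [2] d = c + 8  (unchanged)
  [3] z = c  (unchanged)
  [4] t = 0  (unchanged)
  [5] b = c  (unchanged)
  [6] v = 9 - b  (unchanged)
  [7] u = 9  (unchanged)
  [8] return t  (unchanged)
Result (8 stmts):
  c = 4
  d = c + 8
  z = c
  t = 0
  b = c
  v = 9 - b
  u = 9
  return t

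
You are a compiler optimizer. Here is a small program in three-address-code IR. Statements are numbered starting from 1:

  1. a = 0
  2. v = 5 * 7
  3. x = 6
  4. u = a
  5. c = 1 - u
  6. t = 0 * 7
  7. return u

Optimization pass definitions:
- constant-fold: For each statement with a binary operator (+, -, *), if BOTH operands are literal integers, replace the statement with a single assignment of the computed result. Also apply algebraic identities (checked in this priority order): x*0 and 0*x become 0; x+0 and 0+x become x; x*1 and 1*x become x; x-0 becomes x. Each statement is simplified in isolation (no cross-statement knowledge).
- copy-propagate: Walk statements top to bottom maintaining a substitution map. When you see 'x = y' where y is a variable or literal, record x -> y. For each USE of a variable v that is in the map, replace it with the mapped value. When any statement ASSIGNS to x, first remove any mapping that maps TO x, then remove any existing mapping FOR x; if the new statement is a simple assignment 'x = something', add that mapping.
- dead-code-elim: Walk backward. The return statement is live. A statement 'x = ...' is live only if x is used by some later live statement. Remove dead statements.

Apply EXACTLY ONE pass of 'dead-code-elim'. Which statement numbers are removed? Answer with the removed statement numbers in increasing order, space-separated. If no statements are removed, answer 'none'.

Backward liveness scan:
Stmt 1 'a = 0': KEEP (a is live); live-in = []
Stmt 2 'v = 5 * 7': DEAD (v not in live set ['a'])
Stmt 3 'x = 6': DEAD (x not in live set ['a'])
Stmt 4 'u = a': KEEP (u is live); live-in = ['a']
Stmt 5 'c = 1 - u': DEAD (c not in live set ['u'])
Stmt 6 't = 0 * 7': DEAD (t not in live set ['u'])
Stmt 7 'return u': KEEP (return); live-in = ['u']
Removed statement numbers: [2, 3, 5, 6]
Surviving IR:
  a = 0
  u = a
  return u

Answer: 2 3 5 6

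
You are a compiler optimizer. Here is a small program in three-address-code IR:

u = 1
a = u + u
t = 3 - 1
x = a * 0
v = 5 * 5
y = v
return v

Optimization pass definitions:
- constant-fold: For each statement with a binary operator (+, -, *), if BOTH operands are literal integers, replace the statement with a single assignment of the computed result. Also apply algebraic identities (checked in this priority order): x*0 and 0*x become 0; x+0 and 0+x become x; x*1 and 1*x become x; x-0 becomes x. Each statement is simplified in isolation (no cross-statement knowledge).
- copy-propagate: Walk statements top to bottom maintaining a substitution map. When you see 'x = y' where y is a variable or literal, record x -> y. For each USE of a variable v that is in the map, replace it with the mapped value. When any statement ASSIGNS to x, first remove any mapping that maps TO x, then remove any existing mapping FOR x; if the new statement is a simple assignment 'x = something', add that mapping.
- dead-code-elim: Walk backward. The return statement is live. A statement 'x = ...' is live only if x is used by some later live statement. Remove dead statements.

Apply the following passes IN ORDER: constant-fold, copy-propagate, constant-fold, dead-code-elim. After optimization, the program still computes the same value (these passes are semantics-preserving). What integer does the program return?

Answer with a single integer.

Answer: 25

Derivation:
Initial IR:
  u = 1
  a = u + u
  t = 3 - 1
  x = a * 0
  v = 5 * 5
  y = v
  return v
After constant-fold (7 stmts):
  u = 1
  a = u + u
  t = 2
  x = 0
  v = 25
  y = v
  return v
After copy-propagate (7 stmts):
  u = 1
  a = 1 + 1
  t = 2
  x = 0
  v = 25
  y = 25
  return 25
After constant-fold (7 stmts):
  u = 1
  a = 2
  t = 2
  x = 0
  v = 25
  y = 25
  return 25
After dead-code-elim (1 stmts):
  return 25
Evaluate:
  u = 1  =>  u = 1
  a = u + u  =>  a = 2
  t = 3 - 1  =>  t = 2
  x = a * 0  =>  x = 0
  v = 5 * 5  =>  v = 25
  y = v  =>  y = 25
  return v = 25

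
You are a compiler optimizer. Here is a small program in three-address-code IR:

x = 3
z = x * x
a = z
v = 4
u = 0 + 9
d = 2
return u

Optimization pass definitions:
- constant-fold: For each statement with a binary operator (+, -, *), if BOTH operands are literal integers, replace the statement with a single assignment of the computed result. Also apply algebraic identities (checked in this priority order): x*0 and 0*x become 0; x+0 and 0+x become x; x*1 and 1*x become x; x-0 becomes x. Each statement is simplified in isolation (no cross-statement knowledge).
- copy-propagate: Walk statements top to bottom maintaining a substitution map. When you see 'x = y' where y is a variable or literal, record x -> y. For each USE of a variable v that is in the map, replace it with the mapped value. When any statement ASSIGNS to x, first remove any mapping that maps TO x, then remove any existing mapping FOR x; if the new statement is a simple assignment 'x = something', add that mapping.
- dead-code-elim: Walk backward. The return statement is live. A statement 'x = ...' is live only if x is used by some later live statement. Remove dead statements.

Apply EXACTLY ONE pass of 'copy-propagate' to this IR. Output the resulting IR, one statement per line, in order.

Answer: x = 3
z = 3 * 3
a = z
v = 4
u = 0 + 9
d = 2
return u

Derivation:
Applying copy-propagate statement-by-statement:
  [1] x = 3  (unchanged)
  [2] z = x * x  -> z = 3 * 3
  [3] a = z  (unchanged)
  [4] v = 4  (unchanged)
  [5] u = 0 + 9  (unchanged)
  [6] d = 2  (unchanged)
  [7] return u  (unchanged)
Result (7 stmts):
  x = 3
  z = 3 * 3
  a = z
  v = 4
  u = 0 + 9
  d = 2
  return u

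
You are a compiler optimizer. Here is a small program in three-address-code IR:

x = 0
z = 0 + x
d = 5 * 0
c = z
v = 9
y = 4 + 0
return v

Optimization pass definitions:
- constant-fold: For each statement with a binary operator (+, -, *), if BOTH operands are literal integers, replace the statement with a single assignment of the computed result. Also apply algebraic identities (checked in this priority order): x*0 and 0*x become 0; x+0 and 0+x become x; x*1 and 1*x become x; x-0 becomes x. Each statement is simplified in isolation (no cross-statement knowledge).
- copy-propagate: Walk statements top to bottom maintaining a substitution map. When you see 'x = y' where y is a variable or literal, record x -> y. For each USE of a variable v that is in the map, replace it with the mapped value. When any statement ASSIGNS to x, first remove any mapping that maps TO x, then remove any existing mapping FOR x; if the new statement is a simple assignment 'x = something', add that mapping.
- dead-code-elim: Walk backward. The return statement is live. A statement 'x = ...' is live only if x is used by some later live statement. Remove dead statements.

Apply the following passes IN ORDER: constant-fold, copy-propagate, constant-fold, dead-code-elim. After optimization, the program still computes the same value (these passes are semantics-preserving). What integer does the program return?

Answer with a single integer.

Initial IR:
  x = 0
  z = 0 + x
  d = 5 * 0
  c = z
  v = 9
  y = 4 + 0
  return v
After constant-fold (7 stmts):
  x = 0
  z = x
  d = 0
  c = z
  v = 9
  y = 4
  return v
After copy-propagate (7 stmts):
  x = 0
  z = 0
  d = 0
  c = 0
  v = 9
  y = 4
  return 9
After constant-fold (7 stmts):
  x = 0
  z = 0
  d = 0
  c = 0
  v = 9
  y = 4
  return 9
After dead-code-elim (1 stmts):
  return 9
Evaluate:
  x = 0  =>  x = 0
  z = 0 + x  =>  z = 0
  d = 5 * 0  =>  d = 0
  c = z  =>  c = 0
  v = 9  =>  v = 9
  y = 4 + 0  =>  y = 4
  return v = 9

Answer: 9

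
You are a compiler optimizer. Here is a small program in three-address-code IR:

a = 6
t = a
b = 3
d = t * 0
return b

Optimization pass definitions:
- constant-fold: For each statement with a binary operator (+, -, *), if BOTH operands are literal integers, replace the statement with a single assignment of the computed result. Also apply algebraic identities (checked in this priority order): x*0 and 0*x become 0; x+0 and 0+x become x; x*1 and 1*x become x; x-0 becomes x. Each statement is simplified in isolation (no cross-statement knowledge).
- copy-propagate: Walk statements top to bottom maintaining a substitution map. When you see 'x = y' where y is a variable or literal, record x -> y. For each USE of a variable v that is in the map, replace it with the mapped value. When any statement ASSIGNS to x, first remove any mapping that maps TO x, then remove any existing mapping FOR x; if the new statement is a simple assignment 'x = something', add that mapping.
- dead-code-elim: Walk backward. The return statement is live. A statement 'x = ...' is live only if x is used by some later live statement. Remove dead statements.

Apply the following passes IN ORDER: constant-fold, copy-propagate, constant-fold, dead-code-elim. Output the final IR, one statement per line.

Answer: return 3

Derivation:
Initial IR:
  a = 6
  t = a
  b = 3
  d = t * 0
  return b
After constant-fold (5 stmts):
  a = 6
  t = a
  b = 3
  d = 0
  return b
After copy-propagate (5 stmts):
  a = 6
  t = 6
  b = 3
  d = 0
  return 3
After constant-fold (5 stmts):
  a = 6
  t = 6
  b = 3
  d = 0
  return 3
After dead-code-elim (1 stmts):
  return 3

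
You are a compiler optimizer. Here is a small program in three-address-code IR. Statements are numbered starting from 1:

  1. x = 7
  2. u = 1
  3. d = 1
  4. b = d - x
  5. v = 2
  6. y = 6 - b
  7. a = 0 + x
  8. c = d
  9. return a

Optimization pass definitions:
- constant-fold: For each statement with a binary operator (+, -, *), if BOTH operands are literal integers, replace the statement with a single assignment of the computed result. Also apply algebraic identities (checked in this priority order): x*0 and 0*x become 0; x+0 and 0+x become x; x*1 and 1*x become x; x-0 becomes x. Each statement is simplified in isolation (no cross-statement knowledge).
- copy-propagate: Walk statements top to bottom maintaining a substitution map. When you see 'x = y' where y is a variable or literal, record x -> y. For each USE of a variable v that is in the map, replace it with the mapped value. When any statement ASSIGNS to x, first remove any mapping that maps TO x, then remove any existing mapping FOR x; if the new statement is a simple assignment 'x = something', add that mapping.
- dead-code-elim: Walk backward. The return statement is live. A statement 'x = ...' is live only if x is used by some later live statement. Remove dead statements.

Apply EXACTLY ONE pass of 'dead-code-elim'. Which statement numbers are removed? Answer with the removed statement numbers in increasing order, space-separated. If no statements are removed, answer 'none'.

Answer: 2 3 4 5 6 8

Derivation:
Backward liveness scan:
Stmt 1 'x = 7': KEEP (x is live); live-in = []
Stmt 2 'u = 1': DEAD (u not in live set ['x'])
Stmt 3 'd = 1': DEAD (d not in live set ['x'])
Stmt 4 'b = d - x': DEAD (b not in live set ['x'])
Stmt 5 'v = 2': DEAD (v not in live set ['x'])
Stmt 6 'y = 6 - b': DEAD (y not in live set ['x'])
Stmt 7 'a = 0 + x': KEEP (a is live); live-in = ['x']
Stmt 8 'c = d': DEAD (c not in live set ['a'])
Stmt 9 'return a': KEEP (return); live-in = ['a']
Removed statement numbers: [2, 3, 4, 5, 6, 8]
Surviving IR:
  x = 7
  a = 0 + x
  return a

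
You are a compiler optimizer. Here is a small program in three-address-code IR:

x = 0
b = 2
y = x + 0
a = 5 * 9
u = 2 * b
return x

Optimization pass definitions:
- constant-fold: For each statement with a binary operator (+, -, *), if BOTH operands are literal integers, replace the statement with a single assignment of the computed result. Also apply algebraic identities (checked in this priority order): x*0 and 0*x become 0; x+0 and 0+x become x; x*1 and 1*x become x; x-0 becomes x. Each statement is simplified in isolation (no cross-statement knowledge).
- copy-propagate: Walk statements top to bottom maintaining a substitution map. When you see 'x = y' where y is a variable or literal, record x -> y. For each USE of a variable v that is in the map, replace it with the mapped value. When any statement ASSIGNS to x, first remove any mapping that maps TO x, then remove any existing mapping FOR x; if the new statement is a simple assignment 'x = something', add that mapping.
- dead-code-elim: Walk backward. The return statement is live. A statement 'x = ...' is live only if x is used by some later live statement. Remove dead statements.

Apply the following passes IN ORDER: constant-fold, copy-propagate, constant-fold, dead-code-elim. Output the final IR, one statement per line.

Initial IR:
  x = 0
  b = 2
  y = x + 0
  a = 5 * 9
  u = 2 * b
  return x
After constant-fold (6 stmts):
  x = 0
  b = 2
  y = x
  a = 45
  u = 2 * b
  return x
After copy-propagate (6 stmts):
  x = 0
  b = 2
  y = 0
  a = 45
  u = 2 * 2
  return 0
After constant-fold (6 stmts):
  x = 0
  b = 2
  y = 0
  a = 45
  u = 4
  return 0
After dead-code-elim (1 stmts):
  return 0

Answer: return 0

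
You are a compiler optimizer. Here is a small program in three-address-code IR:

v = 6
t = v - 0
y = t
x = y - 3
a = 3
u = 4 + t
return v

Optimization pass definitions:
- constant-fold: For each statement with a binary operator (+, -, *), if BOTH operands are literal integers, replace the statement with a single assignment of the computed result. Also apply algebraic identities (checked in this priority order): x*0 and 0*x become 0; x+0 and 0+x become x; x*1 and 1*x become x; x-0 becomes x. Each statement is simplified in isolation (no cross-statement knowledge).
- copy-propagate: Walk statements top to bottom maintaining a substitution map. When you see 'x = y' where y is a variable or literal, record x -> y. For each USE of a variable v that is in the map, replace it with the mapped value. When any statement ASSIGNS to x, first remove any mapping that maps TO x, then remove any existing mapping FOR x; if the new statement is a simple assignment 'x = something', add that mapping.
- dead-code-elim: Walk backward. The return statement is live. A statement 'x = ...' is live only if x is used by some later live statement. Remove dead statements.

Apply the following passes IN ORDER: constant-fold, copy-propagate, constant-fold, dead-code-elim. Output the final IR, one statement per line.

Initial IR:
  v = 6
  t = v - 0
  y = t
  x = y - 3
  a = 3
  u = 4 + t
  return v
After constant-fold (7 stmts):
  v = 6
  t = v
  y = t
  x = y - 3
  a = 3
  u = 4 + t
  return v
After copy-propagate (7 stmts):
  v = 6
  t = 6
  y = 6
  x = 6 - 3
  a = 3
  u = 4 + 6
  return 6
After constant-fold (7 stmts):
  v = 6
  t = 6
  y = 6
  x = 3
  a = 3
  u = 10
  return 6
After dead-code-elim (1 stmts):
  return 6

Answer: return 6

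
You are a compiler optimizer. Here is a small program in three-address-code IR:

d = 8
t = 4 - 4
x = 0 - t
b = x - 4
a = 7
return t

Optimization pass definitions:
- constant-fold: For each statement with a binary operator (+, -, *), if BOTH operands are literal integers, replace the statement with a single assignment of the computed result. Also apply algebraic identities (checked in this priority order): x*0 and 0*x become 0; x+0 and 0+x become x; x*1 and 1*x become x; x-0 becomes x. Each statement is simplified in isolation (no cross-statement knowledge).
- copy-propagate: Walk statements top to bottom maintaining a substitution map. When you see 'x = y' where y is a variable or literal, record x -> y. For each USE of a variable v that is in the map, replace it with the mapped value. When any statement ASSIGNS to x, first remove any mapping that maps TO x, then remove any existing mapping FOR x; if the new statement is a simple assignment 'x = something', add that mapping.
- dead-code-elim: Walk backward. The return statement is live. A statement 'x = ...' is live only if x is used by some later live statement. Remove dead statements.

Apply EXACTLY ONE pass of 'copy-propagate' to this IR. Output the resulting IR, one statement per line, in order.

Answer: d = 8
t = 4 - 4
x = 0 - t
b = x - 4
a = 7
return t

Derivation:
Applying copy-propagate statement-by-statement:
  [1] d = 8  (unchanged)
  [2] t = 4 - 4  (unchanged)
  [3] x = 0 - t  (unchanged)
  [4] b = x - 4  (unchanged)
  [5] a = 7  (unchanged)
  [6] return t  (unchanged)
Result (6 stmts):
  d = 8
  t = 4 - 4
  x = 0 - t
  b = x - 4
  a = 7
  return t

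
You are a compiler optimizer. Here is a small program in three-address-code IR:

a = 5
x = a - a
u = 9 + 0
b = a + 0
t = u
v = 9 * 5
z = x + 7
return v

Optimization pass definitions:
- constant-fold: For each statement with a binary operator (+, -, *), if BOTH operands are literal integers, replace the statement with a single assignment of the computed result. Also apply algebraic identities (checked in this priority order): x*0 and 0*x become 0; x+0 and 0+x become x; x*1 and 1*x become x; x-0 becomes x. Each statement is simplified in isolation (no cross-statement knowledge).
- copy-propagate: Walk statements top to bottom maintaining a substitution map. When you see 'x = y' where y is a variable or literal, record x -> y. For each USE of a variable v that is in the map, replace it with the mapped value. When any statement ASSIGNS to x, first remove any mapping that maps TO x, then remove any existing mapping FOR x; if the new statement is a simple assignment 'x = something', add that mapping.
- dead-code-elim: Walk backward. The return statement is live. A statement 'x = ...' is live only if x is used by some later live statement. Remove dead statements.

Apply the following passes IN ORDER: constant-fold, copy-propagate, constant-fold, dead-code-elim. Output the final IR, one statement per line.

Initial IR:
  a = 5
  x = a - a
  u = 9 + 0
  b = a + 0
  t = u
  v = 9 * 5
  z = x + 7
  return v
After constant-fold (8 stmts):
  a = 5
  x = a - a
  u = 9
  b = a
  t = u
  v = 45
  z = x + 7
  return v
After copy-propagate (8 stmts):
  a = 5
  x = 5 - 5
  u = 9
  b = 5
  t = 9
  v = 45
  z = x + 7
  return 45
After constant-fold (8 stmts):
  a = 5
  x = 0
  u = 9
  b = 5
  t = 9
  v = 45
  z = x + 7
  return 45
After dead-code-elim (1 stmts):
  return 45

Answer: return 45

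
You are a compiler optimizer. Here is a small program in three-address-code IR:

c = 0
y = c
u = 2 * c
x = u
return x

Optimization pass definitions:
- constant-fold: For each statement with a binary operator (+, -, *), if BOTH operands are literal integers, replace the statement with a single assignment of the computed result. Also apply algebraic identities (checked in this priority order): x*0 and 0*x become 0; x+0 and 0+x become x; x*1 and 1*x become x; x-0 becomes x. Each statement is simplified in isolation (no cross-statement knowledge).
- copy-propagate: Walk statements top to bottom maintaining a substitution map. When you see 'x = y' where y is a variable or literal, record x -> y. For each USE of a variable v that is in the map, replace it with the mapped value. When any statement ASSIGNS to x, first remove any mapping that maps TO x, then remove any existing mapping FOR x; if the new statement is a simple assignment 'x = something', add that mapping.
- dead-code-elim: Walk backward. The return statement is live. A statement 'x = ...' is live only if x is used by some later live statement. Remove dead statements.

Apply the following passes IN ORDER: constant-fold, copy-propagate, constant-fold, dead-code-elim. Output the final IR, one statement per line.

Initial IR:
  c = 0
  y = c
  u = 2 * c
  x = u
  return x
After constant-fold (5 stmts):
  c = 0
  y = c
  u = 2 * c
  x = u
  return x
After copy-propagate (5 stmts):
  c = 0
  y = 0
  u = 2 * 0
  x = u
  return u
After constant-fold (5 stmts):
  c = 0
  y = 0
  u = 0
  x = u
  return u
After dead-code-elim (2 stmts):
  u = 0
  return u

Answer: u = 0
return u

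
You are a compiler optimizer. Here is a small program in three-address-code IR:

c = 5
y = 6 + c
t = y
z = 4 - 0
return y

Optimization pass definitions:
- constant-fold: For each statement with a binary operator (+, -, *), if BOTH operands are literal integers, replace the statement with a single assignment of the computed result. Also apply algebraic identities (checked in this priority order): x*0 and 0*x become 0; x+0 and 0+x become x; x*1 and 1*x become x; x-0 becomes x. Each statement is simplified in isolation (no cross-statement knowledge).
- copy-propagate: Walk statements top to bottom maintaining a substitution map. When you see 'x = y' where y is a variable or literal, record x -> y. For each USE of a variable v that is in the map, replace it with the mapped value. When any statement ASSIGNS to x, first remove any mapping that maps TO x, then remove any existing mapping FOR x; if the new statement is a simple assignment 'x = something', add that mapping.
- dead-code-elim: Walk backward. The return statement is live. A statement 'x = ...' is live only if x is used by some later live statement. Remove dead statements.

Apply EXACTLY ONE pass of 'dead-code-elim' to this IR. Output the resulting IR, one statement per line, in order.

Applying dead-code-elim statement-by-statement:
  [5] return y  -> KEEP (return); live=['y']
  [4] z = 4 - 0  -> DEAD (z not live)
  [3] t = y  -> DEAD (t not live)
  [2] y = 6 + c  -> KEEP; live=['c']
  [1] c = 5  -> KEEP; live=[]
Result (3 stmts):
  c = 5
  y = 6 + c
  return y

Answer: c = 5
y = 6 + c
return y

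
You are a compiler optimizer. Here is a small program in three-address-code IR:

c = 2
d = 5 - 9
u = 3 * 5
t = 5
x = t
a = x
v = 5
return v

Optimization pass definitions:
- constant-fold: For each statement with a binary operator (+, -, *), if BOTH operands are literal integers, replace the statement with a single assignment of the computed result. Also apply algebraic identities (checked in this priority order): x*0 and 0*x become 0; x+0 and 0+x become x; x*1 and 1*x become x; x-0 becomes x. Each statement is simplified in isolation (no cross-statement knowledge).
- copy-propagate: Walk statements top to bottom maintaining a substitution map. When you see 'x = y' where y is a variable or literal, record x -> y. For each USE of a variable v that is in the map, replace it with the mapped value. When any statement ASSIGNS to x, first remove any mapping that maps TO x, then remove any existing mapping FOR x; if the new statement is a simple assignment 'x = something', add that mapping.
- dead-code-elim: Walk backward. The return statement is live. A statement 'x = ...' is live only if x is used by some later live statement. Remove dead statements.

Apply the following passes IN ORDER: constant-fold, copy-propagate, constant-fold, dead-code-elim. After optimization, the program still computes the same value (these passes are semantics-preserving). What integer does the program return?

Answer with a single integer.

Answer: 5

Derivation:
Initial IR:
  c = 2
  d = 5 - 9
  u = 3 * 5
  t = 5
  x = t
  a = x
  v = 5
  return v
After constant-fold (8 stmts):
  c = 2
  d = -4
  u = 15
  t = 5
  x = t
  a = x
  v = 5
  return v
After copy-propagate (8 stmts):
  c = 2
  d = -4
  u = 15
  t = 5
  x = 5
  a = 5
  v = 5
  return 5
After constant-fold (8 stmts):
  c = 2
  d = -4
  u = 15
  t = 5
  x = 5
  a = 5
  v = 5
  return 5
After dead-code-elim (1 stmts):
  return 5
Evaluate:
  c = 2  =>  c = 2
  d = 5 - 9  =>  d = -4
  u = 3 * 5  =>  u = 15
  t = 5  =>  t = 5
  x = t  =>  x = 5
  a = x  =>  a = 5
  v = 5  =>  v = 5
  return v = 5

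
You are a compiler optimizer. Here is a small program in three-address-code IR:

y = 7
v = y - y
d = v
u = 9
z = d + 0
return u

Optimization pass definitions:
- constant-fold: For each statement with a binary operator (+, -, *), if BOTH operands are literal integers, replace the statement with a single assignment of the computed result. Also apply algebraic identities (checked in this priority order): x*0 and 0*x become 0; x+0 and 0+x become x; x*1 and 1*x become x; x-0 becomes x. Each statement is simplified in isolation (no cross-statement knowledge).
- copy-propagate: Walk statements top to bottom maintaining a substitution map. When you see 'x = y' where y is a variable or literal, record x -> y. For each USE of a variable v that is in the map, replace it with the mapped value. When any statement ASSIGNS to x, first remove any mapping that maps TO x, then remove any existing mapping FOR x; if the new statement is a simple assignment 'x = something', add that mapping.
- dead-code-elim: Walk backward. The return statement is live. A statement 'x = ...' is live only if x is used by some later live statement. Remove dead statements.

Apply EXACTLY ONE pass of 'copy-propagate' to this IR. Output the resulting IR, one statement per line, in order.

Applying copy-propagate statement-by-statement:
  [1] y = 7  (unchanged)
  [2] v = y - y  -> v = 7 - 7
  [3] d = v  (unchanged)
  [4] u = 9  (unchanged)
  [5] z = d + 0  -> z = v + 0
  [6] return u  -> return 9
Result (6 stmts):
  y = 7
  v = 7 - 7
  d = v
  u = 9
  z = v + 0
  return 9

Answer: y = 7
v = 7 - 7
d = v
u = 9
z = v + 0
return 9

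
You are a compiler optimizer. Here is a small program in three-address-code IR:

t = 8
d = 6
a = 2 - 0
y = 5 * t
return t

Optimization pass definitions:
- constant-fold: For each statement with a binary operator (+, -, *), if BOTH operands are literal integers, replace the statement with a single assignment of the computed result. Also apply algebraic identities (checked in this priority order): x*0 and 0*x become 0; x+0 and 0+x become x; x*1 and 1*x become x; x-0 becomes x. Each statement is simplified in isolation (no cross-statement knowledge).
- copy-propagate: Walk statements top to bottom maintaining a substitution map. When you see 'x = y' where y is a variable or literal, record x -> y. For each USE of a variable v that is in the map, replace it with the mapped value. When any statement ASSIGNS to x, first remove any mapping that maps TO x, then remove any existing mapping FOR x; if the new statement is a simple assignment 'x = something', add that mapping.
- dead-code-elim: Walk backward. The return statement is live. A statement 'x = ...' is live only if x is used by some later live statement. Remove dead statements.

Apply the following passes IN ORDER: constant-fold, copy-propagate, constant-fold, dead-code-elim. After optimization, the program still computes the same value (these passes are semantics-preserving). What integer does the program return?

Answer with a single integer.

Initial IR:
  t = 8
  d = 6
  a = 2 - 0
  y = 5 * t
  return t
After constant-fold (5 stmts):
  t = 8
  d = 6
  a = 2
  y = 5 * t
  return t
After copy-propagate (5 stmts):
  t = 8
  d = 6
  a = 2
  y = 5 * 8
  return 8
After constant-fold (5 stmts):
  t = 8
  d = 6
  a = 2
  y = 40
  return 8
After dead-code-elim (1 stmts):
  return 8
Evaluate:
  t = 8  =>  t = 8
  d = 6  =>  d = 6
  a = 2 - 0  =>  a = 2
  y = 5 * t  =>  y = 40
  return t = 8

Answer: 8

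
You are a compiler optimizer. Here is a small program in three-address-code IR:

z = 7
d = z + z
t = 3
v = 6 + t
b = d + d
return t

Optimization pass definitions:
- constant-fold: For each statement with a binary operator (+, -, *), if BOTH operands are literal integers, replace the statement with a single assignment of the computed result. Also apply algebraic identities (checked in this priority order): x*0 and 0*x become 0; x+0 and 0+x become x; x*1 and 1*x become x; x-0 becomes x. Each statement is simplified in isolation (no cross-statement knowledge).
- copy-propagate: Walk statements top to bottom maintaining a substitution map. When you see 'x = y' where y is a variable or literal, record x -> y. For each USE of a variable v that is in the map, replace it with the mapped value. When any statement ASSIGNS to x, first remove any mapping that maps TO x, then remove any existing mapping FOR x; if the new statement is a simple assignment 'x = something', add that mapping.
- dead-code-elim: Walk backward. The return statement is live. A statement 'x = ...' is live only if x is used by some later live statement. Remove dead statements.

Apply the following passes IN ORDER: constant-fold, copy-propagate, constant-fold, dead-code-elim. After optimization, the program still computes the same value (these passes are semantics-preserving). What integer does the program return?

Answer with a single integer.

Initial IR:
  z = 7
  d = z + z
  t = 3
  v = 6 + t
  b = d + d
  return t
After constant-fold (6 stmts):
  z = 7
  d = z + z
  t = 3
  v = 6 + t
  b = d + d
  return t
After copy-propagate (6 stmts):
  z = 7
  d = 7 + 7
  t = 3
  v = 6 + 3
  b = d + d
  return 3
After constant-fold (6 stmts):
  z = 7
  d = 14
  t = 3
  v = 9
  b = d + d
  return 3
After dead-code-elim (1 stmts):
  return 3
Evaluate:
  z = 7  =>  z = 7
  d = z + z  =>  d = 14
  t = 3  =>  t = 3
  v = 6 + t  =>  v = 9
  b = d + d  =>  b = 28
  return t = 3

Answer: 3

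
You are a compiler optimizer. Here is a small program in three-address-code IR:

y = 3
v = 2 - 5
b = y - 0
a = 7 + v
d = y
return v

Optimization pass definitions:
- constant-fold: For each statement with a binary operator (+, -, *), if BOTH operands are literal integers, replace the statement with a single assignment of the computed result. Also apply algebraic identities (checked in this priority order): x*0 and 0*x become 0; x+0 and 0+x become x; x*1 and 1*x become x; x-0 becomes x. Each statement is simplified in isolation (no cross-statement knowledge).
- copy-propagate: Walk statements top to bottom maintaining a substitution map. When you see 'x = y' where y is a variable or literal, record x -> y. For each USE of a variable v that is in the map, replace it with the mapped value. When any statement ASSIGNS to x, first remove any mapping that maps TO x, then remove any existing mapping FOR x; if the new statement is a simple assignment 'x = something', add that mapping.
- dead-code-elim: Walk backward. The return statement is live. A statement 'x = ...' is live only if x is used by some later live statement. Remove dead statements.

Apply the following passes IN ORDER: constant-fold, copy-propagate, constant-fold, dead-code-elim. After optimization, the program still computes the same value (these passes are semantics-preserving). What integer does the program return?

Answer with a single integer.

Initial IR:
  y = 3
  v = 2 - 5
  b = y - 0
  a = 7 + v
  d = y
  return v
After constant-fold (6 stmts):
  y = 3
  v = -3
  b = y
  a = 7 + v
  d = y
  return v
After copy-propagate (6 stmts):
  y = 3
  v = -3
  b = 3
  a = 7 + -3
  d = 3
  return -3
After constant-fold (6 stmts):
  y = 3
  v = -3
  b = 3
  a = 4
  d = 3
  return -3
After dead-code-elim (1 stmts):
  return -3
Evaluate:
  y = 3  =>  y = 3
  v = 2 - 5  =>  v = -3
  b = y - 0  =>  b = 3
  a = 7 + v  =>  a = 4
  d = y  =>  d = 3
  return v = -3

Answer: -3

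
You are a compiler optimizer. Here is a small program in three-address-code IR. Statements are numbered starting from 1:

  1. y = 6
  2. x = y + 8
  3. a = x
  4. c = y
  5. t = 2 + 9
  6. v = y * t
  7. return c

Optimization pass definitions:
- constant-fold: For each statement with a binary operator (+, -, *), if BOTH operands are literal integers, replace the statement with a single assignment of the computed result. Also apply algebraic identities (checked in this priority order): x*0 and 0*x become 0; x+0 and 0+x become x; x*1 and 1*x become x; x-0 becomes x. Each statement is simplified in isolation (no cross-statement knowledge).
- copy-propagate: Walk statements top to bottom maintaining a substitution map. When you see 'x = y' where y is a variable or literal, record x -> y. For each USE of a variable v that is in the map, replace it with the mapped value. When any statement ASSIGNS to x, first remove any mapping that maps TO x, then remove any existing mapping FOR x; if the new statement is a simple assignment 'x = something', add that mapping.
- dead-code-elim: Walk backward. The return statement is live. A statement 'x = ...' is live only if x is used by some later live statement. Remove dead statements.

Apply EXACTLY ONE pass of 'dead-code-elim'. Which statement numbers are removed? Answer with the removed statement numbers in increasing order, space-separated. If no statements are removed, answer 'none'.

Answer: 2 3 5 6

Derivation:
Backward liveness scan:
Stmt 1 'y = 6': KEEP (y is live); live-in = []
Stmt 2 'x = y + 8': DEAD (x not in live set ['y'])
Stmt 3 'a = x': DEAD (a not in live set ['y'])
Stmt 4 'c = y': KEEP (c is live); live-in = ['y']
Stmt 5 't = 2 + 9': DEAD (t not in live set ['c'])
Stmt 6 'v = y * t': DEAD (v not in live set ['c'])
Stmt 7 'return c': KEEP (return); live-in = ['c']
Removed statement numbers: [2, 3, 5, 6]
Surviving IR:
  y = 6
  c = y
  return c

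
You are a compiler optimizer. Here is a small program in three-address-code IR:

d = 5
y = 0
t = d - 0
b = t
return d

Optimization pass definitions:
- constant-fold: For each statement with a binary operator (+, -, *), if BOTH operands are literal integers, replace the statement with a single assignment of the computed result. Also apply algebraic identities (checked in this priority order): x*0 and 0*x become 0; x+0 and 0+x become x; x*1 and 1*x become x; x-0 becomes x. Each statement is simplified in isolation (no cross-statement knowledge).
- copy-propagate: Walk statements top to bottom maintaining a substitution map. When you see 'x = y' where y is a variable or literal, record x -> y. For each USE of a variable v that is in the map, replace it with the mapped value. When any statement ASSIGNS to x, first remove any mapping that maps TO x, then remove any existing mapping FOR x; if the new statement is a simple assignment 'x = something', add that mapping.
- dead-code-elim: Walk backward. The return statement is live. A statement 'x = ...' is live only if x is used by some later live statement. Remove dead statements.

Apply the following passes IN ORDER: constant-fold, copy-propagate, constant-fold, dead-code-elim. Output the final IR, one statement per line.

Answer: return 5

Derivation:
Initial IR:
  d = 5
  y = 0
  t = d - 0
  b = t
  return d
After constant-fold (5 stmts):
  d = 5
  y = 0
  t = d
  b = t
  return d
After copy-propagate (5 stmts):
  d = 5
  y = 0
  t = 5
  b = 5
  return 5
After constant-fold (5 stmts):
  d = 5
  y = 0
  t = 5
  b = 5
  return 5
After dead-code-elim (1 stmts):
  return 5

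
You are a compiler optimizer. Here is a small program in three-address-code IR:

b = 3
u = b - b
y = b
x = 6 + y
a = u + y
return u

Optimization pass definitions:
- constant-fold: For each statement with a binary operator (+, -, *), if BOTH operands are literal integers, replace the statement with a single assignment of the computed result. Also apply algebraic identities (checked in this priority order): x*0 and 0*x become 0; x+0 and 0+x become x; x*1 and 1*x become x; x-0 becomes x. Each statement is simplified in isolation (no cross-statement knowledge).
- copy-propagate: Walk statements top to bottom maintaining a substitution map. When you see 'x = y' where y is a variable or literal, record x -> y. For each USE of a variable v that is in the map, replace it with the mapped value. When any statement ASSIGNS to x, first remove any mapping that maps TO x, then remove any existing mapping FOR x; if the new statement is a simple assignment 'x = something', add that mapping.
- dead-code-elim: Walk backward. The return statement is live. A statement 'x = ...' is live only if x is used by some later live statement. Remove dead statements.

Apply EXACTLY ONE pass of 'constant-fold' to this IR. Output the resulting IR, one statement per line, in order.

Answer: b = 3
u = b - b
y = b
x = 6 + y
a = u + y
return u

Derivation:
Applying constant-fold statement-by-statement:
  [1] b = 3  (unchanged)
  [2] u = b - b  (unchanged)
  [3] y = b  (unchanged)
  [4] x = 6 + y  (unchanged)
  [5] a = u + y  (unchanged)
  [6] return u  (unchanged)
Result (6 stmts):
  b = 3
  u = b - b
  y = b
  x = 6 + y
  a = u + y
  return u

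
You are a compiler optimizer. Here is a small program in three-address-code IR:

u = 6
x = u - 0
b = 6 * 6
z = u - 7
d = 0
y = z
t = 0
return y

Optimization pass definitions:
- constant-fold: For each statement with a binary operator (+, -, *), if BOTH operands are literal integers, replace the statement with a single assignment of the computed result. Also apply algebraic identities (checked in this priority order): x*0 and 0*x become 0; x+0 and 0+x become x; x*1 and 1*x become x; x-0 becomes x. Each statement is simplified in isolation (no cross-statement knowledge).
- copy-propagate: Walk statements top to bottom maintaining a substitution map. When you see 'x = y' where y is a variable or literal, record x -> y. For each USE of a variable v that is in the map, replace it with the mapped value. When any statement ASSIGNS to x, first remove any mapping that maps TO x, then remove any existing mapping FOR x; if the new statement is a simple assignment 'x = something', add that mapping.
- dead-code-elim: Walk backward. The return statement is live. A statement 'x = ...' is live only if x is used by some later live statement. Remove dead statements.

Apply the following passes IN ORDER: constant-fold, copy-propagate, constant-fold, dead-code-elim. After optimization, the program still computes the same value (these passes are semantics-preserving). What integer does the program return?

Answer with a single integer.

Answer: -1

Derivation:
Initial IR:
  u = 6
  x = u - 0
  b = 6 * 6
  z = u - 7
  d = 0
  y = z
  t = 0
  return y
After constant-fold (8 stmts):
  u = 6
  x = u
  b = 36
  z = u - 7
  d = 0
  y = z
  t = 0
  return y
After copy-propagate (8 stmts):
  u = 6
  x = 6
  b = 36
  z = 6 - 7
  d = 0
  y = z
  t = 0
  return z
After constant-fold (8 stmts):
  u = 6
  x = 6
  b = 36
  z = -1
  d = 0
  y = z
  t = 0
  return z
After dead-code-elim (2 stmts):
  z = -1
  return z
Evaluate:
  u = 6  =>  u = 6
  x = u - 0  =>  x = 6
  b = 6 * 6  =>  b = 36
  z = u - 7  =>  z = -1
  d = 0  =>  d = 0
  y = z  =>  y = -1
  t = 0  =>  t = 0
  return y = -1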